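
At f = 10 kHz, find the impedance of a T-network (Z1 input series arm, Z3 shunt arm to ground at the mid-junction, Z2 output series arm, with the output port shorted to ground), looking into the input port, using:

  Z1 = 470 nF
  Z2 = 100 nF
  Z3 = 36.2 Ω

Step 1 — Angular frequency: ω = 2π·f = 2π·1e+04 = 6.283e+04 rad/s.
Step 2 — Component impedances:
  Z1: Z = 1/(jωC) = -j/(ω·C) = 0 - j33.86 Ω
  Z2: Z = 1/(jωC) = -j/(ω·C) = 0 - j159.2 Ω
  Z3: Z = R = 36.2 Ω
Step 3 — With the output port shorted to ground, the output series arm Z2 runs from the junction to ground; the shunt arm Z3 also runs from the junction to ground. They appear in parallel: Z3 || Z2 = 34.42 - j7.829 Ω.
Step 4 — Series with input arm Z1: Z_in = Z1 + (Z3 || Z2) = 34.42 - j41.69 Ω = 54.06∠-50.5° Ω.

Z = 34.42 - j41.69 Ω = 54.06∠-50.5° Ω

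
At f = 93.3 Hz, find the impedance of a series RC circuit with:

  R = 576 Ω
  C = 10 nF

Step 1 — Angular frequency: ω = 2π·f = 2π·93.3 = 586.2 rad/s.
Step 2 — Component impedances:
  R: Z = R = 576 Ω
  C: Z = 1/(jωC) = -j/(ω·C) = 0 - j1.706e+05 Ω
Step 3 — Series combination: Z_total = R + C = 576 - j1.706e+05 Ω = 1.706e+05∠-89.8° Ω.

Z = 576 - j1.706e+05 Ω = 1.706e+05∠-89.8° Ω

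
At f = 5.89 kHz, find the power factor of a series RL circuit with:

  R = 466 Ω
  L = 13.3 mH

Step 1 — Angular frequency: ω = 2π·f = 2π·5890 = 3.701e+04 rad/s.
Step 2 — Component impedances:
  R: Z = R = 466 Ω
  L: Z = jωL = j·3.701e+04·0.0133 = 0 + j492.2 Ω
Step 3 — Series combination: Z_total = R + L = 466 + j492.2 Ω = 677.8∠46.6° Ω.
Step 4 — Power factor: PF = cos(φ) = Re(Z)/|Z| = 466/677.8 = 0.6875.
Step 5 — Type: Im(Z) = 492.2 ⇒ lagging (phase φ = 46.6°).

PF = 0.6875 (lagging, φ = 46.6°)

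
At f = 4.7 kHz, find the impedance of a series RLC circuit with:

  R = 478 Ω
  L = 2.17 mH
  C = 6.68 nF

Step 1 — Angular frequency: ω = 2π·f = 2π·4700 = 2.953e+04 rad/s.
Step 2 — Component impedances:
  R: Z = R = 478 Ω
  L: Z = jωL = j·2.953e+04·0.00217 = 0 + j64.08 Ω
  C: Z = 1/(jωC) = -j/(ω·C) = 0 - j5069 Ω
Step 3 — Series combination: Z_total = R + L + C = 478 - j5005 Ω = 5028∠-84.5° Ω.

Z = 478 - j5005 Ω = 5028∠-84.5° Ω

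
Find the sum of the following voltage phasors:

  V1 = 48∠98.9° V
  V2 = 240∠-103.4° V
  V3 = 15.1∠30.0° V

Step 1 — Convert each phasor to rectangular form:
  V1 = 48·(cos(98.9°) + j·sin(98.9°)) = -7.426 + j47.42 V
  V2 = 240·(cos(-103.4°) + j·sin(-103.4°)) = -55.62 - j233.5 V
  V3 = 15.1·(cos(30.0°) + j·sin(30.0°)) = 13.08 + j7.55 V
Step 2 — Sum components: V_total = -49.97 - j178.5 V.
Step 3 — Convert to polar: |V_total| = 185.4 V, ∠V_total = -105.6°.

V_total = 185.4∠-105.6° V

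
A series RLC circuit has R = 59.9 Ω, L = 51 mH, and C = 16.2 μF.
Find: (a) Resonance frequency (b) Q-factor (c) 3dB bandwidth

Step 1 — Resonance: ω₀ = 1/√(LC) = 1/√(0.051·1.62e-05) = 1100 rad/s.
Step 2 — f₀ = ω₀/(2π) = 175.1 Hz.
Step 3 — Series Q: Q = ω₀L/R = 1100·0.051/59.9 = 0.9367.
Step 4 — Bandwidth: Δω = ω₀/Q = 1175 rad/s; BW = Δω/(2π) = 186.9 Hz.

(a) f₀ = 175.1 Hz  (b) Q = 0.9367  (c) BW = 186.9 Hz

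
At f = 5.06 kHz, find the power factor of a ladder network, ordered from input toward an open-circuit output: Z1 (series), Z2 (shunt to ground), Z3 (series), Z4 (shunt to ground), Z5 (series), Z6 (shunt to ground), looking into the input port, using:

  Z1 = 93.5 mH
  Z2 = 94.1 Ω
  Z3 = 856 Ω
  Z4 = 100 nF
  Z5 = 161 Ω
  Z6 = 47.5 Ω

Step 1 — Angular frequency: ω = 2π·f = 2π·5060 = 3.179e+04 rad/s.
Step 2 — Component impedances:
  Z1: Z = jωL = j·3.179e+04·0.0935 = 0 + j2973 Ω
  Z2: Z = R = 94.1 Ω
  Z3: Z = R = 856 Ω
  Z4: Z = 1/(jωC) = -j/(ω·C) = 0 - j314.5 Ω
  Z5: Z = R = 161 Ω
  Z6: Z = R = 47.5 Ω
Step 3 — Ladder network (open output): work backward from the far end, alternating series and parallel combinations. Z_in = 86.07 + j2972 Ω = 2973∠88.3° Ω.
Step 4 — Power factor: PF = cos(φ) = Re(Z)/|Z| = 86.07/2973 = 0.02895.
Step 5 — Type: Im(Z) = 2972 ⇒ lagging (phase φ = 88.3°).

PF = 0.02895 (lagging, φ = 88.3°)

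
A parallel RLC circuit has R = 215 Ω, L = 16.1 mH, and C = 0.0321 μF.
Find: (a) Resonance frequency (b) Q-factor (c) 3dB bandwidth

Step 1 — Resonance: ω₀ = 1/√(LC) = 1/√(0.0161·3.21e-08) = 4.399e+04 rad/s.
Step 2 — f₀ = ω₀/(2π) = 7001 Hz.
Step 3 — Parallel Q: Q = R/(ω₀L) = 215/(4.399e+04·0.0161) = 0.3036.
Step 4 — Bandwidth: Δω = ω₀/Q = 1.449e+05 rad/s; BW = Δω/(2π) = 2.306e+04 Hz.

(a) f₀ = 7001 Hz  (b) Q = 0.3036  (c) BW = 2.306e+04 Hz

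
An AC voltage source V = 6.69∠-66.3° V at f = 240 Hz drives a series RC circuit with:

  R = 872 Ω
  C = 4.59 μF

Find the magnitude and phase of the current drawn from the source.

Step 1 — Angular frequency: ω = 2π·f = 2π·240 = 1508 rad/s.
Step 2 — Component impedances:
  R: Z = R = 872 Ω
  C: Z = 1/(jωC) = -j/(ω·C) = 0 - j144.5 Ω
Step 3 — Series combination: Z_total = R + C = 872 - j144.5 Ω = 883.9∠-9.4° Ω.
Step 4 — Source phasor: V = 6.69∠-66.3° V = 2.689 - j6.126 V.
Step 5 — Ohm's law: I = V / Z_total = (2.689 - j6.126) / (872 - j144.5) = 0.004134 - j0.00634 A.
Step 6 — Convert to polar: |I| = 0.007569 A, ∠I = -56.9°.

I = 0.007569∠-56.9° A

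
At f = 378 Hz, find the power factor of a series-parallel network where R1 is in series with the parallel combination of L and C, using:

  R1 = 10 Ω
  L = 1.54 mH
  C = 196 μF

Step 1 — Angular frequency: ω = 2π·f = 2π·378 = 2375 rad/s.
Step 2 — Component impedances:
  R1: Z = R = 10 Ω
  L: Z = jωL = j·2375·0.00154 = 0 + j3.658 Ω
  C: Z = 1/(jωC) = -j/(ω·C) = 0 - j2.148 Ω
Step 3 — Parallel branch: L || C = 1/(1/L + 1/C) = 0 - j5.206 Ω.
Step 4 — Series with R1: Z_total = R1 + (L || C) = 10 - j5.206 Ω = 11.27∠-27.5° Ω.
Step 5 — Power factor: PF = cos(φ) = Re(Z)/|Z| = 10/11.274 = 0.887.
Step 6 — Type: Im(Z) = -5.206 ⇒ leading (phase φ = -27.5°).

PF = 0.887 (leading, φ = -27.5°)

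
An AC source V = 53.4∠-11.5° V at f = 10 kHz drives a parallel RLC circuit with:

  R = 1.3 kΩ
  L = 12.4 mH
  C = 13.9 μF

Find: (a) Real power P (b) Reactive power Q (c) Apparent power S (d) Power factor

Step 1 — Angular frequency: ω = 2π·f = 2π·1e+04 = 6.283e+04 rad/s.
Step 2 — Component impedances:
  R: Z = R = 1300 Ω
  L: Z = jωL = j·6.283e+04·0.0124 = 0 + j779.1 Ω
  C: Z = 1/(jωC) = -j/(ω·C) = 0 - j1.145 Ω
Step 3 — Parallel combination: 1/Z_total = 1/R + 1/L + 1/C; Z_total = 0.001011 - j1.147 Ω = 1.147∠-89.9° Ω.
Step 4 — Source phasor: V = 53.4∠-11.5° V = 52.33 - j10.65 V.
Step 5 — Current: I = V / Z = 9.325 + j45.63 A = 46.57∠78.4° A.
Step 6 — Complex power: S = V·I* = 2.194 - j2487 VA.
Step 7 — Real power: P = Re(S) = 2.194 W.
Step 8 — Reactive power: Q = Im(S) = -2487 VAR.
Step 9 — Apparent power: |S| = 2487 VA.
Step 10 — Power factor: PF = P/|S| = 0.0008821 (leading).

(a) P = 2.194 W  (b) Q = -2487 VAR  (c) S = 2487 VA  (d) PF = 0.0008821 (leading)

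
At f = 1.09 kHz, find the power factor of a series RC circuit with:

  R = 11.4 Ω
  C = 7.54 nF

Step 1 — Angular frequency: ω = 2π·f = 2π·1090 = 6849 rad/s.
Step 2 — Component impedances:
  R: Z = R = 11.4 Ω
  C: Z = 1/(jωC) = -j/(ω·C) = 0 - j1.937e+04 Ω
Step 3 — Series combination: Z_total = R + C = 11.4 - j1.937e+04 Ω = 1.937e+04∠-90.0° Ω.
Step 4 — Power factor: PF = cos(φ) = Re(Z)/|Z| = 11.4/19365 = 0.0005887.
Step 5 — Type: Im(Z) = -1.937e+04 ⇒ leading (phase φ = -90.0°).

PF = 0.0005887 (leading, φ = -90.0°)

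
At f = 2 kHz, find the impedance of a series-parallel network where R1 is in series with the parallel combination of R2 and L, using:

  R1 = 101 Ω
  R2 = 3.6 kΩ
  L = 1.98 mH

Step 1 — Angular frequency: ω = 2π·f = 2π·2000 = 1.257e+04 rad/s.
Step 2 — Component impedances:
  R1: Z = R = 101 Ω
  R2: Z = R = 3600 Ω
  L: Z = jωL = j·1.257e+04·0.00198 = 0 + j24.88 Ω
Step 3 — Parallel branch: R2 || L = 1/(1/R2 + 1/L) = 0.172 + j24.88 Ω.
Step 4 — Series with R1: Z_total = R1 + (R2 || L) = 101.2 + j24.88 Ω = 104.2∠13.8° Ω.

Z = 101.2 + j24.88 Ω = 104.2∠13.8° Ω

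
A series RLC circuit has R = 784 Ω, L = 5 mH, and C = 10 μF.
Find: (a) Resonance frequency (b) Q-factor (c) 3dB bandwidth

Step 1 — Resonance: ω₀ = 1/√(LC) = 1/√(0.005·1e-05) = 4472 rad/s.
Step 2 — f₀ = ω₀/(2π) = 711.8 Hz.
Step 3 — Series Q: Q = ω₀L/R = 4472·0.005/784 = 0.02852.
Step 4 — Bandwidth: Δω = ω₀/Q = 1.568e+05 rad/s; BW = Δω/(2π) = 2.496e+04 Hz.

(a) f₀ = 711.8 Hz  (b) Q = 0.02852  (c) BW = 2.496e+04 Hz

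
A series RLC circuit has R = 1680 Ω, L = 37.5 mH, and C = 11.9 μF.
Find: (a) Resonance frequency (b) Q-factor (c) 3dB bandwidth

Step 1 — Resonance condition Im(Z)=0 gives ω₀ = 1/√(LC).
Step 2 — ω₀ = 1/√(0.0375·1.19e-05) = 1497 rad/s.
Step 3 — f₀ = ω₀/(2π) = 238.2 Hz.
Step 4 — Series Q: Q = ω₀L/R = 1497·0.0375/1680 = 0.03341.
Step 5 — 3dB bandwidth: Δω = ω₀/Q = 4.48e+04 rad/s; BW = Δω/(2π) = 7130 Hz.

(a) f₀ = 238.2 Hz  (b) Q = 0.03341  (c) BW = 7130 Hz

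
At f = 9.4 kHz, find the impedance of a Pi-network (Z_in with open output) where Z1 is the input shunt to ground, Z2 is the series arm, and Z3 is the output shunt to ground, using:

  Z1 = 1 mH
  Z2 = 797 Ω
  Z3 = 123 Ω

Step 1 — Angular frequency: ω = 2π·f = 2π·9400 = 5.906e+04 rad/s.
Step 2 — Component impedances:
  Z1: Z = jωL = j·5.906e+04·0.001 = 0 + j59.06 Ω
  Z2: Z = R = 797 Ω
  Z3: Z = R = 123 Ω
Step 3 — With open output, the series arm Z2 and the output shunt Z3 appear in series to ground: Z2 + Z3 = 920 Ω.
Step 4 — Parallel with input shunt Z1: Z_in = Z1 || (Z2 + Z3) = 3.776 + j58.82 Ω = 58.94∠86.3° Ω.

Z = 3.776 + j58.82 Ω = 58.94∠86.3° Ω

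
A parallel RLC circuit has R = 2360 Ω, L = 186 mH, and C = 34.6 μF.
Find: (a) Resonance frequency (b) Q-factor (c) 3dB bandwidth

Step 1 — Resonance: ω₀ = 1/√(LC) = 1/√(0.186·3.46e-05) = 394.2 rad/s.
Step 2 — f₀ = ω₀/(2π) = 62.74 Hz.
Step 3 — Parallel Q: Q = R/(ω₀L) = 2360/(394.2·0.186) = 32.19.
Step 4 — Bandwidth: Δω = ω₀/Q = 12.25 rad/s; BW = Δω/(2π) = 1.949 Hz.

(a) f₀ = 62.74 Hz  (b) Q = 32.19  (c) BW = 1.949 Hz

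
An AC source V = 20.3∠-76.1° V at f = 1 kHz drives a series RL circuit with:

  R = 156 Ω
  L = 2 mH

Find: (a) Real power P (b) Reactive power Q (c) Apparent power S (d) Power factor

Step 1 — Angular frequency: ω = 2π·f = 2π·1000 = 6283 rad/s.
Step 2 — Component impedances:
  R: Z = R = 156 Ω
  L: Z = jωL = j·6283·0.002 = 0 + j12.57 Ω
Step 3 — Series combination: Z_total = R + L = 156 + j12.57 Ω = 156.5∠4.6° Ω.
Step 4 — Source phasor: V = 20.3∠-76.1° V = 4.877 - j19.71 V.
Step 5 — Current: I = V / Z = 0.02095 - j0.128 A = 0.1297∠-80.7° A.
Step 6 — Complex power: S = V·I* = 2.625 + j0.2114 VA.
Step 7 — Real power: P = Re(S) = 2.625 W.
Step 8 — Reactive power: Q = Im(S) = 0.2114 VAR.
Step 9 — Apparent power: |S| = 2.633 VA.
Step 10 — Power factor: PF = P/|S| = 0.9968 (lagging).

(a) P = 2.625 W  (b) Q = 0.2114 VAR  (c) S = 2.633 VA  (d) PF = 0.9968 (lagging)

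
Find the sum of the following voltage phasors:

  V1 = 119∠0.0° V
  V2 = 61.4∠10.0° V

Step 1 — Convert each phasor to rectangular form:
  V1 = 119·(cos(0.0°) + j·sin(0.0°)) = 119 V
  V2 = 61.4·(cos(10.0°) + j·sin(10.0°)) = 60.47 + j10.66 V
Step 2 — Sum components: V_total = 179.5 + j10.66 V.
Step 3 — Convert to polar: |V_total| = 179.8 V, ∠V_total = 3.4°.

V_total = 179.8∠3.4° V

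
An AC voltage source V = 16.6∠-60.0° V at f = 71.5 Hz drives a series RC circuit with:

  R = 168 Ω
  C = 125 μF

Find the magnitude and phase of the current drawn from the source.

Step 1 — Angular frequency: ω = 2π·f = 2π·71.5 = 449.2 rad/s.
Step 2 — Component impedances:
  R: Z = R = 168 Ω
  C: Z = 1/(jωC) = -j/(ω·C) = 0 - j17.81 Ω
Step 3 — Series combination: Z_total = R + C = 168 - j17.81 Ω = 168.9∠-6.1° Ω.
Step 4 — Source phasor: V = 16.6∠-60.0° V = 8.3 - j14.38 V.
Step 5 — Ohm's law: I = V / Z_total = (8.3 - j14.38) / (168 - j17.81) = 0.05783 - j0.07944 A.
Step 6 — Convert to polar: |I| = 0.09826 A, ∠I = -53.9°.

I = 0.09826∠-53.9° A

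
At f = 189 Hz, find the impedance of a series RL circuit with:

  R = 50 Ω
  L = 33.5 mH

Step 1 — Angular frequency: ω = 2π·f = 2π·189 = 1188 rad/s.
Step 2 — Component impedances:
  R: Z = R = 50 Ω
  L: Z = jωL = j·1188·0.0335 = 0 + j39.78 Ω
Step 3 — Series combination: Z_total = R + L = 50 + j39.78 Ω = 63.9∠38.5° Ω.

Z = 50 + j39.78 Ω = 63.9∠38.5° Ω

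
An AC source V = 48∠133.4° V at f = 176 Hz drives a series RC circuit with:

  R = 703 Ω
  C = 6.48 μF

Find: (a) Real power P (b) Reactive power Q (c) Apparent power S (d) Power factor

Step 1 — Angular frequency: ω = 2π·f = 2π·176 = 1106 rad/s.
Step 2 — Component impedances:
  R: Z = R = 703 Ω
  C: Z = 1/(jωC) = -j/(ω·C) = 0 - j139.6 Ω
Step 3 — Series combination: Z_total = R + C = 703 - j139.6 Ω = 716.7∠-11.2° Ω.
Step 4 — Source phasor: V = 48∠133.4° V = -32.98 + j34.88 V.
Step 5 — Current: I = V / Z = -0.05461 + j0.03877 A = 0.06697∠144.6° A.
Step 6 — Complex power: S = V·I* = 3.153 - j0.6259 VA.
Step 7 — Real power: P = Re(S) = 3.153 W.
Step 8 — Reactive power: Q = Im(S) = -0.6259 VAR.
Step 9 — Apparent power: |S| = 3.215 VA.
Step 10 — Power factor: PF = P/|S| = 0.9809 (leading).

(a) P = 3.153 W  (b) Q = -0.6259 VAR  (c) S = 3.215 VA  (d) PF = 0.9809 (leading)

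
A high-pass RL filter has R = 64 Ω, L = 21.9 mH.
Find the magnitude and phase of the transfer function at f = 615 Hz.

Step 1 — Angular frequency: ω = 2π·615 = 3864 rad/s.
Step 2 — Transfer function: H(jω) = jωL/(R + jωL).
Step 3 — Numerator jωL = j·84.63; denominator R + jωL = 64 + j84.63.
Step 4 — H = 0.6362 + j0.4811.
Step 5 — Magnitude: |H| = 0.7976 (-2.0 dB); phase: φ = 37.1°.

|H| = 0.7976 (-2.0 dB), φ = 37.1°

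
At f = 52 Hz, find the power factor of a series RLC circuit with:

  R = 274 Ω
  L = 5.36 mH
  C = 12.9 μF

Step 1 — Angular frequency: ω = 2π·f = 2π·52 = 326.7 rad/s.
Step 2 — Component impedances:
  R: Z = R = 274 Ω
  L: Z = jωL = j·326.7·0.00536 = 0 + j1.751 Ω
  C: Z = 1/(jωC) = -j/(ω·C) = 0 - j237.3 Ω
Step 3 — Series combination: Z_total = R + L + C = 274 - j235.5 Ω = 361.3∠-40.7° Ω.
Step 4 — Power factor: PF = cos(φ) = Re(Z)/|Z| = 274/361.3 = 0.7584.
Step 5 — Type: Im(Z) = -235.5 ⇒ leading (phase φ = -40.7°).

PF = 0.7584 (leading, φ = -40.7°)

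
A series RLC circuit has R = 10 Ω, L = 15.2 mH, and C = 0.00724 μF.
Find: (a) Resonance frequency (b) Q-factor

Step 1 — Resonance condition Im(Z)=0 gives ω₀ = 1/√(LC).
Step 2 — ω₀ = 1/√(0.0152·7.24e-09) = 9.533e+04 rad/s.
Step 3 — f₀ = ω₀/(2π) = 1.517e+04 Hz.
Step 4 — Series Q: Q = ω₀L/R = 9.533e+04·0.0152/10 = 144.9.

(a) f₀ = 1.517e+04 Hz  (b) Q = 144.9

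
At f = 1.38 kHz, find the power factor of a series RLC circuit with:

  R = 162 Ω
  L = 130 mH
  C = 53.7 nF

Step 1 — Angular frequency: ω = 2π·f = 2π·1380 = 8671 rad/s.
Step 2 — Component impedances:
  R: Z = R = 162 Ω
  L: Z = jωL = j·8671·0.13 = 0 + j1127 Ω
  C: Z = 1/(jωC) = -j/(ω·C) = 0 - j2148 Ω
Step 3 — Series combination: Z_total = R + L + C = 162 - j1020 Ω = 1033∠-81.0° Ω.
Step 4 — Power factor: PF = cos(φ) = Re(Z)/|Z| = 162/1033 = 0.1568.
Step 5 — Type: Im(Z) = -1020 ⇒ leading (phase φ = -81.0°).

PF = 0.1568 (leading, φ = -81.0°)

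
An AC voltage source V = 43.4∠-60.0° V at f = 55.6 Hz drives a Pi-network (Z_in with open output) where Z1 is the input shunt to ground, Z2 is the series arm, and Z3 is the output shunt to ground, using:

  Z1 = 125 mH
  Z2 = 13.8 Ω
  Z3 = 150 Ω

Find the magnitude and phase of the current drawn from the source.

Step 1 — Angular frequency: ω = 2π·f = 2π·55.6 = 349.3 rad/s.
Step 2 — Component impedances:
  Z1: Z = jωL = j·349.3·0.125 = 0 + j43.67 Ω
  Z2: Z = R = 13.8 Ω
  Z3: Z = R = 150 Ω
Step 3 — With open output, the series arm Z2 and the output shunt Z3 appear in series to ground: Z2 + Z3 = 163.8 Ω.
Step 4 — Parallel with input shunt Z1: Z_in = Z1 || (Z2 + Z3) = 10.87 + j40.77 Ω = 42.19∠75.1° Ω.
Step 5 — Source phasor: V = 43.4∠-60.0° V = 21.7 - j37.59 V.
Step 6 — Ohm's law: I = V / Z_total = (21.7 - j37.59) / (10.87 + j40.77) = -0.7282 - j0.7264 A.
Step 7 — Convert to polar: |I| = 1.029 A, ∠I = -135.1°.

I = 1.029∠-135.1° A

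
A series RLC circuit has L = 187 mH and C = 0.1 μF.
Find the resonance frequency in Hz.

Step 1 — Resonance condition Im(Z)=0 gives ω₀ = 1/√(LC).
Step 2 — ω₀ = 1/√(0.187·1e-07) = 7313 rad/s.
Step 3 — f₀ = ω₀/(2π) = 1164 Hz.

f₀ = 1164 Hz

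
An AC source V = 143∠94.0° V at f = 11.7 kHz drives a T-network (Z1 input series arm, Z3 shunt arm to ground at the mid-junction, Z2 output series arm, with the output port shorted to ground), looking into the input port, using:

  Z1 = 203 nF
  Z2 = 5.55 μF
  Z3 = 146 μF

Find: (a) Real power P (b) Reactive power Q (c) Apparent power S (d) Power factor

Step 1 — Angular frequency: ω = 2π·f = 2π·1.17e+04 = 7.351e+04 rad/s.
Step 2 — Component impedances:
  Z1: Z = 1/(jωC) = -j/(ω·C) = 0 - j67.01 Ω
  Z2: Z = 1/(jωC) = -j/(ω·C) = 0 - j2.451 Ω
  Z3: Z = 1/(jωC) = -j/(ω·C) = 0 - j0.09317 Ω
Step 3 — With the output port shorted to ground, the output series arm Z2 runs from the junction to ground; the shunt arm Z3 also runs from the junction to ground. They appear in parallel: Z3 || Z2 = 0 - j0.08976 Ω.
Step 4 — Series with input arm Z1: Z_in = Z1 + (Z3 || Z2) = 0 - j67.1 Ω = 67.1∠-90.0° Ω.
Step 5 — Source phasor: V = 143∠94.0° V = -9.975 + j142.7 V.
Step 6 — Current: I = V / Z = -2.126 - j0.1487 A = 2.131∠-176.0° A.
Step 7 — Complex power: S = V·I* = 0 - j304.8 VA.
Step 8 — Real power: P = Re(S) = 0 W.
Step 9 — Reactive power: Q = Im(S) = -304.8 VAR.
Step 10 — Apparent power: |S| = 304.8 VA.
Step 11 — Power factor: PF = P/|S| = 0 (leading).

(a) P = 0 W  (b) Q = -304.8 VAR  (c) S = 304.8 VA  (d) PF = 0 (leading)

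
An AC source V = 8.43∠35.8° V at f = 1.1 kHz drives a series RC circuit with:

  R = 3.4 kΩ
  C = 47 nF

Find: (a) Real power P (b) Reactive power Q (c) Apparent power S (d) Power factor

Step 1 — Angular frequency: ω = 2π·f = 2π·1100 = 6912 rad/s.
Step 2 — Component impedances:
  R: Z = R = 3400 Ω
  C: Z = 1/(jωC) = -j/(ω·C) = 0 - j3078 Ω
Step 3 — Series combination: Z_total = R + C = 3400 - j3078 Ω = 4587∠-42.2° Ω.
Step 4 — Source phasor: V = 8.43∠35.8° V = 6.837 + j4.931 V.
Step 5 — Current: I = V / Z = 0.0003834 + j0.001798 A = 0.001838∠78.0° A.
Step 6 — Complex power: S = V·I* = 0.01149 - j0.0104 VA.
Step 7 — Real power: P = Re(S) = 0.01149 W.
Step 8 — Reactive power: Q = Im(S) = -0.0104 VAR.
Step 9 — Apparent power: |S| = 0.01549 VA.
Step 10 — Power factor: PF = P/|S| = 0.7413 (leading).

(a) P = 0.01149 W  (b) Q = -0.0104 VAR  (c) S = 0.01549 VA  (d) PF = 0.7413 (leading)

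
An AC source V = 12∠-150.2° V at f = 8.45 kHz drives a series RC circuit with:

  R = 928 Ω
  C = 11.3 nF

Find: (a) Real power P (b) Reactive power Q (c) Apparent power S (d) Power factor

Step 1 — Angular frequency: ω = 2π·f = 2π·8450 = 5.309e+04 rad/s.
Step 2 — Component impedances:
  R: Z = R = 928 Ω
  C: Z = 1/(jωC) = -j/(ω·C) = 0 - j1667 Ω
Step 3 — Series combination: Z_total = R + C = 928 - j1667 Ω = 1908∠-60.9° Ω.
Step 4 — Source phasor: V = 12∠-150.2° V = -10.41 - j5.964 V.
Step 5 — Current: I = V / Z = 7.608e-05 - j0.00629 A = 0.00629∠-89.3° A.
Step 6 — Complex power: S = V·I* = 0.03672 - j0.06595 VA.
Step 7 — Real power: P = Re(S) = 0.03672 W.
Step 8 — Reactive power: Q = Im(S) = -0.06595 VAR.
Step 9 — Apparent power: |S| = 0.07548 VA.
Step 10 — Power factor: PF = P/|S| = 0.4864 (leading).

(a) P = 0.03672 W  (b) Q = -0.06595 VAR  (c) S = 0.07548 VA  (d) PF = 0.4864 (leading)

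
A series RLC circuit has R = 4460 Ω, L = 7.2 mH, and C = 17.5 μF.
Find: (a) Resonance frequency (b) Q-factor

Step 1 — Resonance condition Im(Z)=0 gives ω₀ = 1/√(LC).
Step 2 — ω₀ = 1/√(0.0072·1.75e-05) = 2817 rad/s.
Step 3 — f₀ = ω₀/(2π) = 448.4 Hz.
Step 4 — Series Q: Q = ω₀L/R = 2817·0.0072/4460 = 0.004548.

(a) f₀ = 448.4 Hz  (b) Q = 0.004548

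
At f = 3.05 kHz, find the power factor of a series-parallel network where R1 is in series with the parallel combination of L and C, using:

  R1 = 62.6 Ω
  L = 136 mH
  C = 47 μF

Step 1 — Angular frequency: ω = 2π·f = 2π·3050 = 1.916e+04 rad/s.
Step 2 — Component impedances:
  R1: Z = R = 62.6 Ω
  L: Z = jωL = j·1.916e+04·0.136 = 0 + j2606 Ω
  C: Z = 1/(jωC) = -j/(ω·C) = 0 - j1.11 Ω
Step 3 — Parallel branch: L || C = 1/(1/L + 1/C) = 0 - j1.111 Ω.
Step 4 — Series with R1: Z_total = R1 + (L || C) = 62.6 - j1.111 Ω = 62.61∠-1.0° Ω.
Step 5 — Power factor: PF = cos(φ) = Re(Z)/|Z| = 62.6/62.61 = 0.9998.
Step 6 — Type: Im(Z) = -1.111 ⇒ leading (phase φ = -1.0°).

PF = 0.9998 (leading, φ = -1.0°)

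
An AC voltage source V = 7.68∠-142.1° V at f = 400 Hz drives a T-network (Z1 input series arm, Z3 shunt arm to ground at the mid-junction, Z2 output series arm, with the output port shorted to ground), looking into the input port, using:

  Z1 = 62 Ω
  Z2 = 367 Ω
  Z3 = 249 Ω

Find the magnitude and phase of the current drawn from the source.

Step 1 — Angular frequency: ω = 2π·f = 2π·400 = 2513 rad/s.
Step 2 — Component impedances:
  Z1: Z = R = 62 Ω
  Z2: Z = R = 367 Ω
  Z3: Z = R = 249 Ω
Step 3 — With the output port shorted to ground, the output series arm Z2 runs from the junction to ground; the shunt arm Z3 also runs from the junction to ground. They appear in parallel: Z3 || Z2 = 148.3 Ω.
Step 4 — Series with input arm Z1: Z_in = Z1 + (Z3 || Z2) = 210.3 Ω = 210.3∠0.0° Ω.
Step 5 — Source phasor: V = 7.68∠-142.1° V = -6.06 - j4.718 V.
Step 6 — Ohm's law: I = V / Z_total = (-6.06 - j4.718) / (210.3) = -0.02881 - j0.02243 A.
Step 7 — Convert to polar: |I| = 0.03651 A, ∠I = -142.1°.

I = 0.03651∠-142.1° A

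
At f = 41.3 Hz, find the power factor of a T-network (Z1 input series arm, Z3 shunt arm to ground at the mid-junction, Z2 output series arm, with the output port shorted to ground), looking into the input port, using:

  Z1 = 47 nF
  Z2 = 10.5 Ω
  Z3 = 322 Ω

Step 1 — Angular frequency: ω = 2π·f = 2π·41.3 = 259.5 rad/s.
Step 2 — Component impedances:
  Z1: Z = 1/(jωC) = -j/(ω·C) = 0 - j8.199e+04 Ω
  Z2: Z = R = 10.5 Ω
  Z3: Z = R = 322 Ω
Step 3 — With the output port shorted to ground, the output series arm Z2 runs from the junction to ground; the shunt arm Z3 also runs from the junction to ground. They appear in parallel: Z3 || Z2 = 10.17 Ω.
Step 4 — Series with input arm Z1: Z_in = Z1 + (Z3 || Z2) = 10.17 - j8.199e+04 Ω = 8.199e+04∠-90.0° Ω.
Step 5 — Power factor: PF = cos(φ) = Re(Z)/|Z| = 10.17/8.199e+04 = 0.000124.
Step 6 — Type: Im(Z) = -8.199e+04 ⇒ leading (phase φ = -90.0°).

PF = 0.000124 (leading, φ = -90.0°)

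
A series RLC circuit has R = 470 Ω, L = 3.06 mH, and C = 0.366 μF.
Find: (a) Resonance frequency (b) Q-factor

Step 1 — Resonance condition Im(Z)=0 gives ω₀ = 1/√(LC).
Step 2 — ω₀ = 1/√(0.00306·3.66e-07) = 2.988e+04 rad/s.
Step 3 — f₀ = ω₀/(2π) = 4756 Hz.
Step 4 — Series Q: Q = ω₀L/R = 2.988e+04·0.00306/470 = 0.1945.

(a) f₀ = 4756 Hz  (b) Q = 0.1945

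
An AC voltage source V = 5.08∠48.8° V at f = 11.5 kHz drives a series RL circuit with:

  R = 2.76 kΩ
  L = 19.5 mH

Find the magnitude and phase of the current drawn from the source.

Step 1 — Angular frequency: ω = 2π·f = 2π·1.15e+04 = 7.226e+04 rad/s.
Step 2 — Component impedances:
  R: Z = R = 2760 Ω
  L: Z = jωL = j·7.226e+04·0.0195 = 0 + j1409 Ω
Step 3 — Series combination: Z_total = R + L = 2760 + j1409 Ω = 3099∠27.0° Ω.
Step 4 — Source phasor: V = 5.08∠48.8° V = 3.346 + j3.822 V.
Step 5 — Ohm's law: I = V / Z_total = (3.346 + j3.822) / (2760 + j1409) = 0.001523 + j0.0006076 A.
Step 6 — Convert to polar: |I| = 0.001639 A, ∠I = 21.8°.

I = 0.001639∠21.8° A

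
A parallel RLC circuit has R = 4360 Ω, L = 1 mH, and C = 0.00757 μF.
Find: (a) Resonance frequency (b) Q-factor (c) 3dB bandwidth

Step 1 — Resonance: ω₀ = 1/√(LC) = 1/√(0.001·7.57e-09) = 3.635e+05 rad/s.
Step 2 — f₀ = ω₀/(2π) = 5.785e+04 Hz.
Step 3 — Parallel Q: Q = R/(ω₀L) = 4360/(3.635e+05·0.001) = 12.
Step 4 — Bandwidth: Δω = ω₀/Q = 3.03e+04 rad/s; BW = Δω/(2π) = 4822 Hz.

(a) f₀ = 5.785e+04 Hz  (b) Q = 12  (c) BW = 4822 Hz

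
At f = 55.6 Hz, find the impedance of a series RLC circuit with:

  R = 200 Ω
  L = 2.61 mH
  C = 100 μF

Step 1 — Angular frequency: ω = 2π·f = 2π·55.6 = 349.3 rad/s.
Step 2 — Component impedances:
  R: Z = R = 200 Ω
  L: Z = jωL = j·349.3·0.00261 = 0 + j0.9118 Ω
  C: Z = 1/(jωC) = -j/(ω·C) = 0 - j28.62 Ω
Step 3 — Series combination: Z_total = R + L + C = 200 - j27.71 Ω = 201.9∠-7.9° Ω.

Z = 200 - j27.71 Ω = 201.9∠-7.9° Ω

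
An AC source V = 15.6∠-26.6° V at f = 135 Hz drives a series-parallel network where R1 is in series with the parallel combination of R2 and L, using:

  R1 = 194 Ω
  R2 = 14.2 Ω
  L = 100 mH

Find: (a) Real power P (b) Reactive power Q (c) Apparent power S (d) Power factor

Step 1 — Angular frequency: ω = 2π·f = 2π·135 = 848.2 rad/s.
Step 2 — Component impedances:
  R1: Z = R = 194 Ω
  R2: Z = R = 14.2 Ω
  L: Z = jωL = j·848.2·0.1 = 0 + j84.82 Ω
Step 3 — Parallel branch: R2 || L = 1/(1/R2 + 1/L) = 13.81 + j2.312 Ω.
Step 4 — Series with R1: Z_total = R1 + (R2 || L) = 207.8 + j2.312 Ω = 207.8∠0.6° Ω.
Step 5 — Source phasor: V = 15.6∠-26.6° V = 13.95 - j6.985 V.
Step 6 — Current: I = V / Z = 0.06674 - j0.03435 A = 0.07506∠-27.2° A.
Step 7 — Complex power: S = V·I* = 1.171 + j0.01303 VA.
Step 8 — Real power: P = Re(S) = 1.171 W.
Step 9 — Reactive power: Q = Im(S) = 0.01303 VAR.
Step 10 — Apparent power: |S| = 1.171 VA.
Step 11 — Power factor: PF = P/|S| = 0.9999 (lagging).

(a) P = 1.171 W  (b) Q = 0.01303 VAR  (c) S = 1.171 VA  (d) PF = 0.9999 (lagging)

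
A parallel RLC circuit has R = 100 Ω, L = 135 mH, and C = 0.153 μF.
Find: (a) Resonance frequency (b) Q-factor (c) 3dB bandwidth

Step 1 — Resonance: ω₀ = 1/√(LC) = 1/√(0.135·1.53e-07) = 6958 rad/s.
Step 2 — f₀ = ω₀/(2π) = 1107 Hz.
Step 3 — Parallel Q: Q = R/(ω₀L) = 100/(6958·0.135) = 0.1065.
Step 4 — Bandwidth: Δω = ω₀/Q = 6.536e+04 rad/s; BW = Δω/(2π) = 1.04e+04 Hz.

(a) f₀ = 1107 Hz  (b) Q = 0.1065  (c) BW = 1.04e+04 Hz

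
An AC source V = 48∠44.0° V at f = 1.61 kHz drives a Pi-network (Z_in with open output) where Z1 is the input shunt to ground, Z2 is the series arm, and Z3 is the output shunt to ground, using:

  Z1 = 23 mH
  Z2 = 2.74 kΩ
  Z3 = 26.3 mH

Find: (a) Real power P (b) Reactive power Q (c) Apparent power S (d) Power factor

Step 1 — Angular frequency: ω = 2π·f = 2π·1610 = 1.012e+04 rad/s.
Step 2 — Component impedances:
  Z1: Z = jωL = j·1.012e+04·0.023 = 0 + j232.7 Ω
  Z2: Z = R = 2740 Ω
  Z3: Z = jωL = j·1.012e+04·0.0263 = 0 + j266 Ω
Step 3 — With open output, the series arm Z2 and the output shunt Z3 appear in series to ground: Z2 + Z3 = 2740 + j266 Ω.
Step 4 — Parallel with input shunt Z1: Z_in = Z1 || (Z2 + Z3) = 19.12 + j229.2 Ω = 230∠85.2° Ω.
Step 5 — Source phasor: V = 48∠44.0° V = 34.53 + j33.34 V.
Step 6 — Current: I = V / Z = 0.157 - j0.1376 A = 0.2087∠-41.2° A.
Step 7 — Complex power: S = V·I* = 0.833 + j9.983 VA.
Step 8 — Real power: P = Re(S) = 0.833 W.
Step 9 — Reactive power: Q = Im(S) = 9.983 VAR.
Step 10 — Apparent power: |S| = 10.02 VA.
Step 11 — Power factor: PF = P/|S| = 0.08315 (lagging).

(a) P = 0.833 W  (b) Q = 9.983 VAR  (c) S = 10.02 VA  (d) PF = 0.08315 (lagging)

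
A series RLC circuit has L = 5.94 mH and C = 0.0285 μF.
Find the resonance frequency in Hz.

Step 1 — Resonance condition Im(Z)=0 gives ω₀ = 1/√(LC).
Step 2 — ω₀ = 1/√(0.00594·2.85e-08) = 7.686e+04 rad/s.
Step 3 — f₀ = ω₀/(2π) = 1.223e+04 Hz.

f₀ = 1.223e+04 Hz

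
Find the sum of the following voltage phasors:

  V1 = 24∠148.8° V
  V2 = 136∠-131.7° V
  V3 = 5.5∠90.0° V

Step 1 — Convert each phasor to rectangular form:
  V1 = 24·(cos(148.8°) + j·sin(148.8°)) = -20.53 + j12.43 V
  V2 = 136·(cos(-131.7°) + j·sin(-131.7°)) = -90.47 - j101.5 V
  V3 = 5.5·(cos(90.0°) + j·sin(90.0°)) = 0 + j5.5 V
Step 2 — Sum components: V_total = -111 - j83.61 V.
Step 3 — Convert to polar: |V_total| = 139 V, ∠V_total = -143.0°.

V_total = 139∠-143.0° V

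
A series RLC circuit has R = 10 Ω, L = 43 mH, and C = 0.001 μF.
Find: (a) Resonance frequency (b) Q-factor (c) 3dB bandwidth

Step 1 — Resonance condition Im(Z)=0 gives ω₀ = 1/√(LC).
Step 2 — ω₀ = 1/√(0.043·1e-09) = 1.525e+05 rad/s.
Step 3 — f₀ = ω₀/(2π) = 2.427e+04 Hz.
Step 4 — Series Q: Q = ω₀L/R = 1.525e+05·0.043/10 = 655.7.
Step 5 — 3dB bandwidth: Δω = ω₀/Q = 232.6 rad/s; BW = Δω/(2π) = 37.01 Hz.

(a) f₀ = 2.427e+04 Hz  (b) Q = 655.7  (c) BW = 37.01 Hz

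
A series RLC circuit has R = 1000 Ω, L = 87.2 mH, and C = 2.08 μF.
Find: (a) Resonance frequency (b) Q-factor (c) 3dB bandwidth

Step 1 — Resonance: ω₀ = 1/√(LC) = 1/√(0.0872·2.08e-06) = 2348 rad/s.
Step 2 — f₀ = ω₀/(2π) = 373.7 Hz.
Step 3 — Series Q: Q = ω₀L/R = 2348·0.0872/1000 = 0.2048.
Step 4 — Bandwidth: Δω = ω₀/Q = 1.147e+04 rad/s; BW = Δω/(2π) = 1825 Hz.

(a) f₀ = 373.7 Hz  (b) Q = 0.2048  (c) BW = 1825 Hz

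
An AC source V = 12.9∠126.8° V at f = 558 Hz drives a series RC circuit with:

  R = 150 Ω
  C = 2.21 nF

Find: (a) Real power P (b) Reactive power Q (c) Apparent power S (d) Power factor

Step 1 — Angular frequency: ω = 2π·f = 2π·558 = 3506 rad/s.
Step 2 — Component impedances:
  R: Z = R = 150 Ω
  C: Z = 1/(jωC) = -j/(ω·C) = 0 - j1.291e+05 Ω
Step 3 — Series combination: Z_total = R + C = 150 - j1.291e+05 Ω = 1.291e+05∠-89.9° Ω.
Step 4 — Source phasor: V = 12.9∠126.8° V = -7.727 + j10.33 V.
Step 5 — Current: I = V / Z = -8.011e-05 - j5.978e-05 A = 9.995e-05∠-143.3° A.
Step 6 — Complex power: S = V·I* = 1.499e-06 - j0.001289 VA.
Step 7 — Real power: P = Re(S) = 1.499e-06 W.
Step 8 — Reactive power: Q = Im(S) = -0.001289 VAR.
Step 9 — Apparent power: |S| = 0.001289 VA.
Step 10 — Power factor: PF = P/|S| = 0.001162 (leading).

(a) P = 1.499e-06 W  (b) Q = -0.001289 VAR  (c) S = 0.001289 VA  (d) PF = 0.001162 (leading)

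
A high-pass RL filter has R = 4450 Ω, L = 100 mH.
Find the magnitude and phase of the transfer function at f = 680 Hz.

Step 1 — Angular frequency: ω = 2π·680 = 4273 rad/s.
Step 2 — Transfer function: H(jω) = jωL/(R + jωL).
Step 3 — Numerator jωL = j·427.3; denominator R + jωL = 4450 + j427.3.
Step 4 — H = 0.009134 + j0.09514.
Step 5 — Magnitude: |H| = 0.09557 (-20.4 dB); phase: φ = 84.5°.

|H| = 0.09557 (-20.4 dB), φ = 84.5°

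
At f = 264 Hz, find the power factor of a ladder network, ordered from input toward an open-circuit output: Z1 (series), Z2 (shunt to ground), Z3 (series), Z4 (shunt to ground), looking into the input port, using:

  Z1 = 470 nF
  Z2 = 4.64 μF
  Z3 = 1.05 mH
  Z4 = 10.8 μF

Step 1 — Angular frequency: ω = 2π·f = 2π·264 = 1659 rad/s.
Step 2 — Component impedances:
  Z1: Z = 1/(jωC) = -j/(ω·C) = 0 - j1283 Ω
  Z2: Z = 1/(jωC) = -j/(ω·C) = 0 - j129.9 Ω
  Z3: Z = jωL = j·1659·0.00105 = 0 + j1.742 Ω
  Z4: Z = 1/(jωC) = -j/(ω·C) = 0 - j55.82 Ω
Step 3 — Ladder network (open output): work backward from the far end, alternating series and parallel combinations. Z_in = 0 - j1321 Ω = 1321∠-90.0° Ω.
Step 4 — Power factor: PF = cos(φ) = Re(Z)/|Z| = 0/1321 = 0.
Step 5 — Type: Im(Z) = -1321 ⇒ leading (phase φ = -90.0°).

PF = 0 (leading, φ = -90.0°)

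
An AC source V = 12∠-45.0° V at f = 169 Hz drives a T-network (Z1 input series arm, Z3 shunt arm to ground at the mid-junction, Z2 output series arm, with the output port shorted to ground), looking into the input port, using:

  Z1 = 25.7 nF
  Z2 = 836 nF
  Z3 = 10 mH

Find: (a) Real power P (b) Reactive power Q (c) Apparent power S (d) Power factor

Step 1 — Angular frequency: ω = 2π·f = 2π·169 = 1062 rad/s.
Step 2 — Component impedances:
  Z1: Z = 1/(jωC) = -j/(ω·C) = 0 - j3.664e+04 Ω
  Z2: Z = 1/(jωC) = -j/(ω·C) = 0 - j1126 Ω
  Z3: Z = jωL = j·1062·0.01 = 0 + j10.62 Ω
Step 3 — With the output port shorted to ground, the output series arm Z2 runs from the junction to ground; the shunt arm Z3 also runs from the junction to ground. They appear in parallel: Z3 || Z2 = 0 + j10.72 Ω.
Step 4 — Series with input arm Z1: Z_in = Z1 + (Z3 || Z2) = 0 - j3.663e+04 Ω = 3.663e+04∠-90.0° Ω.
Step 5 — Source phasor: V = 12∠-45.0° V = 8.485 - j8.485 V.
Step 6 — Current: I = V / Z = 0.0002316 + j0.0002316 A = 0.0003276∠45.0° A.
Step 7 — Complex power: S = V·I* = 0 - j0.003931 VA.
Step 8 — Real power: P = Re(S) = 0 W.
Step 9 — Reactive power: Q = Im(S) = -0.003931 VAR.
Step 10 — Apparent power: |S| = 0.003931 VA.
Step 11 — Power factor: PF = P/|S| = 0 (leading).

(a) P = 0 W  (b) Q = -0.003931 VAR  (c) S = 0.003931 VA  (d) PF = 0 (leading)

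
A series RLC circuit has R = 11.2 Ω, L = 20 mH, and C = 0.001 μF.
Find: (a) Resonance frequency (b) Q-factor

Step 1 — Resonance condition Im(Z)=0 gives ω₀ = 1/√(LC).
Step 2 — ω₀ = 1/√(0.02·1e-09) = 2.236e+05 rad/s.
Step 3 — f₀ = ω₀/(2π) = 3.559e+04 Hz.
Step 4 — Series Q: Q = ω₀L/R = 2.236e+05·0.02/11.2 = 399.3.

(a) f₀ = 3.559e+04 Hz  (b) Q = 399.3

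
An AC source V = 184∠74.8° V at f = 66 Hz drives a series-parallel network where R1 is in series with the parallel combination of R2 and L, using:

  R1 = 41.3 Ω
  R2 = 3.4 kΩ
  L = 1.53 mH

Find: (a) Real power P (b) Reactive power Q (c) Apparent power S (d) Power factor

Step 1 — Angular frequency: ω = 2π·f = 2π·66 = 414.7 rad/s.
Step 2 — Component impedances:
  R1: Z = R = 41.3 Ω
  R2: Z = R = 3400 Ω
  L: Z = jωL = j·414.7·0.00153 = 0 + j0.6345 Ω
Step 3 — Parallel branch: R2 || L = 1/(1/R2 + 1/L) = 0.0001184 + j0.6345 Ω.
Step 4 — Series with R1: Z_total = R1 + (R2 || L) = 41.3 + j0.6345 Ω = 41.3∠0.9° Ω.
Step 5 — Source phasor: V = 184∠74.8° V = 48.24 + j177.6 V.
Step 6 — Current: I = V / Z = 1.234 + j4.28 A = 4.455∠73.9° A.
Step 7 — Complex power: S = V·I* = 819.6 + j12.59 VA.
Step 8 — Real power: P = Re(S) = 819.6 W.
Step 9 — Reactive power: Q = Im(S) = 12.59 VAR.
Step 10 — Apparent power: |S| = 819.7 VA.
Step 11 — Power factor: PF = P/|S| = 0.9999 (lagging).

(a) P = 819.6 W  (b) Q = 12.59 VAR  (c) S = 819.7 VA  (d) PF = 0.9999 (lagging)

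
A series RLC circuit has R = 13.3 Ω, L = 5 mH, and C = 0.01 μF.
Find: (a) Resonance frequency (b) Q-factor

Step 1 — Resonance condition Im(Z)=0 gives ω₀ = 1/√(LC).
Step 2 — ω₀ = 1/√(0.005·1e-08) = 1.414e+05 rad/s.
Step 3 — f₀ = ω₀/(2π) = 2.251e+04 Hz.
Step 4 — Series Q: Q = ω₀L/R = 1.414e+05·0.005/13.3 = 53.17.

(a) f₀ = 2.251e+04 Hz  (b) Q = 53.17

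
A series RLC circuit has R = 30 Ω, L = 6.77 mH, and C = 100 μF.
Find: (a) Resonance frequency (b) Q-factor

Step 1 — Resonance condition Im(Z)=0 gives ω₀ = 1/√(LC).
Step 2 — ω₀ = 1/√(0.00677·0.0001) = 1215 rad/s.
Step 3 — f₀ = ω₀/(2π) = 193.4 Hz.
Step 4 — Series Q: Q = ω₀L/R = 1215·0.00677/30 = 0.2743.

(a) f₀ = 193.4 Hz  (b) Q = 0.2743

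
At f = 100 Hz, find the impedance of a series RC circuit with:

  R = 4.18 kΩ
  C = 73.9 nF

Step 1 — Angular frequency: ω = 2π·f = 2π·100 = 628.3 rad/s.
Step 2 — Component impedances:
  R: Z = R = 4180 Ω
  C: Z = 1/(jωC) = -j/(ω·C) = 0 - j2.154e+04 Ω
Step 3 — Series combination: Z_total = R + C = 4180 - j2.154e+04 Ω = 2.194e+04∠-79.0° Ω.

Z = 4180 - j2.154e+04 Ω = 2.194e+04∠-79.0° Ω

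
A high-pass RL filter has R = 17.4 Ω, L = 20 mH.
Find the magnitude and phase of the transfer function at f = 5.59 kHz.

Step 1 — Angular frequency: ω = 2π·5590 = 3.512e+04 rad/s.
Step 2 — Transfer function: H(jω) = jωL/(R + jωL).
Step 3 — Numerator jωL = j·702.5; denominator R + jωL = 17.4 + j702.5.
Step 4 — H = 0.9994 + j0.02475.
Step 5 — Magnitude: |H| = 0.9997 (-0.0 dB); phase: φ = 1.4°.

|H| = 0.9997 (-0.0 dB), φ = 1.4°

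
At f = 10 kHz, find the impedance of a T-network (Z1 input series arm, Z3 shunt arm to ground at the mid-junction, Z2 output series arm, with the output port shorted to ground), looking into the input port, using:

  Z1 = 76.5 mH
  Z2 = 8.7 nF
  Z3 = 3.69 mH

Step 1 — Angular frequency: ω = 2π·f = 2π·1e+04 = 6.283e+04 rad/s.
Step 2 — Component impedances:
  Z1: Z = jωL = j·6.283e+04·0.0765 = 0 + j4807 Ω
  Z2: Z = 1/(jωC) = -j/(ω·C) = 0 - j1829 Ω
  Z3: Z = jωL = j·6.283e+04·0.00369 = 0 + j231.8 Ω
Step 3 — With the output port shorted to ground, the output series arm Z2 runs from the junction to ground; the shunt arm Z3 also runs from the junction to ground. They appear in parallel: Z3 || Z2 = 0 + j265.5 Ω.
Step 4 — Series with input arm Z1: Z_in = Z1 + (Z3 || Z2) = 0 + j5072 Ω = 5072∠90.0° Ω.

Z = 0 + j5072 Ω = 5072∠90.0° Ω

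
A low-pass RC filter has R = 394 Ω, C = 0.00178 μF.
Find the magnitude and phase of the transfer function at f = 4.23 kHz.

Step 1 — Angular frequency: ω = 2π·4230 = 2.658e+04 rad/s.
Step 2 — Transfer function: H(jω) = 1/(1 + jωRC).
Step 3 — Denominator: 1 + jωRC = 1 + j·2.658e+04·394·1.78e-09 = 1 + j0.01864.
Step 4 — H = 0.9997 - j0.01863.
Step 5 — Magnitude: |H| = 0.9998 (-0.0 dB); phase: φ = -1.1°.

|H| = 0.9998 (-0.0 dB), φ = -1.1°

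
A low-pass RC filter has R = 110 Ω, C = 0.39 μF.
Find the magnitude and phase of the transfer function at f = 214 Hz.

Step 1 — Angular frequency: ω = 2π·214 = 1345 rad/s.
Step 2 — Transfer function: H(jω) = 1/(1 + jωRC).
Step 3 — Denominator: 1 + jωRC = 1 + j·1345·110·3.9e-07 = 1 + j0.05768.
Step 4 — H = 0.9967 - j0.05749.
Step 5 — Magnitude: |H| = 0.9983 (-0.0 dB); phase: φ = -3.3°.

|H| = 0.9983 (-0.0 dB), φ = -3.3°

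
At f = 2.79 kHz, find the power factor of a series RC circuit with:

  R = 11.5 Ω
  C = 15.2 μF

Step 1 — Angular frequency: ω = 2π·f = 2π·2790 = 1.753e+04 rad/s.
Step 2 — Component impedances:
  R: Z = R = 11.5 Ω
  C: Z = 1/(jωC) = -j/(ω·C) = 0 - j3.753 Ω
Step 3 — Series combination: Z_total = R + C = 11.5 - j3.753 Ω = 12.1∠-18.1° Ω.
Step 4 — Power factor: PF = cos(φ) = Re(Z)/|Z| = 11.5/12.0969 = 0.9507.
Step 5 — Type: Im(Z) = -3.753 ⇒ leading (phase φ = -18.1°).

PF = 0.9507 (leading, φ = -18.1°)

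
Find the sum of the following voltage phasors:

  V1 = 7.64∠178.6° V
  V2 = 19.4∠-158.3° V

Step 1 — Convert each phasor to rectangular form:
  V1 = 7.64·(cos(178.6°) + j·sin(178.6°)) = -7.638 + j0.1867 V
  V2 = 19.4·(cos(-158.3°) + j·sin(-158.3°)) = -18.03 - j7.173 V
Step 2 — Sum components: V_total = -25.66 - j6.986 V.
Step 3 — Convert to polar: |V_total| = 26.6 V, ∠V_total = -164.8°.

V_total = 26.6∠-164.8° V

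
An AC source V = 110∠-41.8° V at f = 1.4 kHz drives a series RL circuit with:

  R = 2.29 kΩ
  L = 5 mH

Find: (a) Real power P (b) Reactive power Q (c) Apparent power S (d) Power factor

Step 1 — Angular frequency: ω = 2π·f = 2π·1400 = 8796 rad/s.
Step 2 — Component impedances:
  R: Z = R = 2290 Ω
  L: Z = jωL = j·8796·0.005 = 0 + j43.98 Ω
Step 3 — Series combination: Z_total = R + L = 2290 + j43.98 Ω = 2290∠1.1° Ω.
Step 4 — Source phasor: V = 110∠-41.8° V = 82 - j73.32 V.
Step 5 — Current: I = V / Z = 0.03518 - j0.03269 A = 0.04803∠-42.9° A.
Step 6 — Complex power: S = V·I* = 5.282 + j0.1014 VA.
Step 7 — Real power: P = Re(S) = 5.282 W.
Step 8 — Reactive power: Q = Im(S) = 0.1014 VAR.
Step 9 — Apparent power: |S| = 5.283 VA.
Step 10 — Power factor: PF = P/|S| = 0.9998 (lagging).

(a) P = 5.282 W  (b) Q = 0.1014 VAR  (c) S = 5.283 VA  (d) PF = 0.9998 (lagging)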